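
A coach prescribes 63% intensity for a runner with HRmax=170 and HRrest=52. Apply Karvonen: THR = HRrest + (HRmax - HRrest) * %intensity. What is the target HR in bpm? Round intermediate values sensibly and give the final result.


Heart rate reserve = 170 - 52 = 118
Intensity fraction = 63 / 100 = 0.63
THR = 52 + 118 * 0.63 = 126.34 bpm

126.34 bpm


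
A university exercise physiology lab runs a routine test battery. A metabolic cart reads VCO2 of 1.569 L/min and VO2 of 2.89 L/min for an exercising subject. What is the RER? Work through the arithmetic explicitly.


RER = VCO2 / VO2 = 1.569 / 2.89 = 0.5429

0.5429


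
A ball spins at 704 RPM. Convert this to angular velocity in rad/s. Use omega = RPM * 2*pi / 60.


omega = 704 * 2 * pi / 60
= 704 * 6.28318531 / 60
= 4423.362 / 60
= 73.723 rad/s

73.723 rad/s


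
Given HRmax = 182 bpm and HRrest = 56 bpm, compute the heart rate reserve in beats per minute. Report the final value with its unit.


Heart rate reserve = maximum HR minus resting HR
HRR = 182 - 56 = 126 bpm

126 bpm


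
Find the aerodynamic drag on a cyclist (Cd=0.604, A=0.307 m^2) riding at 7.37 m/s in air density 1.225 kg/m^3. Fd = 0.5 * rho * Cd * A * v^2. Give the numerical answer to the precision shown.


Fd = 0.5 * 1.225 * 0.604 * 0.307 * 7.37^2
= 0.5 * 1.225 * 0.604 * 0.307 * 54.3169
= 6.169 N

6.169 N


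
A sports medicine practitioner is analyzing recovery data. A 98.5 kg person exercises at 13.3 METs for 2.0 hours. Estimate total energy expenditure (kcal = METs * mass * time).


Energy = METs * mass(kg) * time(h)
= 13.3 * 98.5 * 2.0
= 2620.1 kcal

2620.1 kcal


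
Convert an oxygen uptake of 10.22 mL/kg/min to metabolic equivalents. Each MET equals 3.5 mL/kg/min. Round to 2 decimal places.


One MET = 3.5 mL/kg/min
Number of METs = 10.22 / 3.5
= 2.92 METs

2.92 METs


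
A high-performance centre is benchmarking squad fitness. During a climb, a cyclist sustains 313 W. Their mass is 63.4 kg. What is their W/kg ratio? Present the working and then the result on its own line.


Power-to-weight = 313 W / 63.4 kg
= 4.937 W/kg

4.937 W/kg


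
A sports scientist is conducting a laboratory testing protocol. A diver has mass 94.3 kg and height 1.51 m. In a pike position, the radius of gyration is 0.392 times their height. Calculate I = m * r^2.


r = 0.392 * 1.51 = 0.59192 m
I = m * r^2 = 94.3 * 0.350369 = 33.04 kg*m^2

33.04 kg*m^2


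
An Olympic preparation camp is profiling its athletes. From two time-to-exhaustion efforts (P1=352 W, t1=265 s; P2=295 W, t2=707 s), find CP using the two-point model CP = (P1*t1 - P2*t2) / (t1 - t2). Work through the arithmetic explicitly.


Work in trial 1 = 93280 J
Work in trial 2 = 208565 J
Delta work = -115285 J
Delta time = -442 s
CP = -115285 / -442 = 260.83 W

260.83 W


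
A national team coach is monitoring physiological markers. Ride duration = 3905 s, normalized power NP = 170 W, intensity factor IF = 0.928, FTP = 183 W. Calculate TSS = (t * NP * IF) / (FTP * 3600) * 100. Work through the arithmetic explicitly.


Numerator = 3905 * 170 * 0.928 = 616052.8
Denominator = 183 * 3600 = 658800
TSS = 616052.8 / 658800 * 100
= 93.51

93.51 TSS


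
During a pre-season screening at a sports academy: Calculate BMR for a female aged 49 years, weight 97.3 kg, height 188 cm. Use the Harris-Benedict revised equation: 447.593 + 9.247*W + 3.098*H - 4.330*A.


Substituting values:
W term = 9.247 * 97.3 = 899.7331
H term = 3.098 * 188 = 582.424
A term = 4.330 * 49 = 212.17
BMR = 1717.58 kcal/day

1717.58 kcal/day


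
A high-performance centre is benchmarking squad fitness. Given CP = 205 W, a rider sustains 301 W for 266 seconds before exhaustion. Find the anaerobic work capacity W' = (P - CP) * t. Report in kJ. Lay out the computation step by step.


Excess power = 301 - 205 = 96 W
Work above CP = 96 * 266 = 25536 J
W' = 25.536 kJ

25.536 kJ


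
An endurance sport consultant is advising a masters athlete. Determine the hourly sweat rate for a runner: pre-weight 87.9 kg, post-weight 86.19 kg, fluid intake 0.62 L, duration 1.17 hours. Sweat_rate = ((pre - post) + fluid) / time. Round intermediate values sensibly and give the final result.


Mass lost = 87.9 - 86.19 = 1.71 kg
Add fluid consumed: 1.71 + 0.62 = 2.33 L total sweat
Sweat rate = 2.33 / 1.17 = 1.991 L/h

1.991 L/h


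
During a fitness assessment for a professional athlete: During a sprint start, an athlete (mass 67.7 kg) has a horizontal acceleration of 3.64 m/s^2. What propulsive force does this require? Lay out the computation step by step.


Propulsive force = mass * acceleration
= 67.7 kg * 3.64 m/s^2
= 246.43 N

246.43 N


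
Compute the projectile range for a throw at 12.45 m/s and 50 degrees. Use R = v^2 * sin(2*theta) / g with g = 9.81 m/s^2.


Two times the angle = 100 degrees
sin(100) = 0.984808
R = 155.0025 * 0.984808 / 9.81 = 15.56 m

15.56 m


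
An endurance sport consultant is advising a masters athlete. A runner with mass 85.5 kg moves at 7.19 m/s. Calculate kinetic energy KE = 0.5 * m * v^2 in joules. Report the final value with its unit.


v^2 = 7.19^2 = 51.6961
KE = 0.5 * 85.5 * 51.6961
= 2210.01 J

2210.01 J


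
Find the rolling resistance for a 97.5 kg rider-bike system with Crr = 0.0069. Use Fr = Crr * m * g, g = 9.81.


m * g = 97.5 * 9.81 = 956.475 N
Fr = 0.0069 * 956.475 = 6.6 N

6.6 N


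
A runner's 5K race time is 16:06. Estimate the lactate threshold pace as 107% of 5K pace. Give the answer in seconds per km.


Total race time = 16*60 + 6 = 966 seconds
5K pace = 966 / 5 = 193.2 sec/km
LT pace = 193.2 * 1.07 = 206.72 sec/km

206.72 s/km


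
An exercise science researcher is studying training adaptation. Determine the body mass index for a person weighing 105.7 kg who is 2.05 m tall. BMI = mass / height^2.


BMI = mass / height^2
= 105.7 / 2.05^2
= 105.7 / 4.2025
= 25.15 kg/m^2

25.15 kg/m^2


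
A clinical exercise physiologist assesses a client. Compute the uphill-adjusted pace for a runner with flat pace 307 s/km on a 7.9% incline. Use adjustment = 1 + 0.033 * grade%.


Adjustment factor = 1 + 0.033 * 7.9 = 1.2607
Grade-adjusted pace = 307 * 1.2607 = 387.03 s/km

387.03 s/km


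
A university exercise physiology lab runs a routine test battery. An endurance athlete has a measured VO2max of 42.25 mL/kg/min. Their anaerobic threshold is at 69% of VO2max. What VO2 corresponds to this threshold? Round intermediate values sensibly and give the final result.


Anaerobic threshold VO2 = VO2max * 69%
= 42.25 * 0.69
= 29.15 mL/kg/min

29.15 mL/kg/min


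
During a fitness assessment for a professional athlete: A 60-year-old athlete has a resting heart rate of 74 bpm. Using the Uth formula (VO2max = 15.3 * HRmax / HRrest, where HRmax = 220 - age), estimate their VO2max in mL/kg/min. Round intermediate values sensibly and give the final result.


HRmax = 220 - 60 = 160 bpm
Ratio = HRmax / HRrest = 160 / 74 = 2.1622
VO2max = 15.3 * 2.1622 = 33.08 mL/kg/min

33.08 mL/kg/min


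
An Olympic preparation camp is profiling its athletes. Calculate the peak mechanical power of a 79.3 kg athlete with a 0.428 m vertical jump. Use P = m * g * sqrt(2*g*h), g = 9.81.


First, sqrt(2gh) = sqrt(2 * 9.81 * 0.428)
= sqrt(8.39736) = 2.89782 m/s
Power = 79.3 * 9.81 * 2.89782 = 2254.31 W

2254.31 W


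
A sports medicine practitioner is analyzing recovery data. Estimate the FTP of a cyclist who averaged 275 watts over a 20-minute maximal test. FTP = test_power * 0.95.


FTP = 275 * 0.95 = 261.25 W

261.25 W


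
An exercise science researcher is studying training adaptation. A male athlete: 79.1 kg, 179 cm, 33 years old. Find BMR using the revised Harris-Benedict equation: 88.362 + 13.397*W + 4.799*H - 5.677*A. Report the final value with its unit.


Intercept = 88.362
Weight contribution = 13.397 * 79.1 = 1059.7027
Height contribution = 4.799 * 179 = 859.021
Age contribution = 5.677 * 33 = 187.341
BMR = 88.362 + 1059.7027 + 859.021 - 187.341
= 1819.74 kcal/day

1819.74 kcal/day


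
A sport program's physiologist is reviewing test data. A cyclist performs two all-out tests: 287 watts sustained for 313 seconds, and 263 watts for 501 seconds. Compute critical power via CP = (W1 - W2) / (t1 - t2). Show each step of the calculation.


W1 = P1 * t1 = 287 * 313 = 89831 J
W2 = P2 * t2 = 263 * 501 = 131763 J
CP = (89831 - 131763) / (313 - 501)
= 223.04 W

223.04 W


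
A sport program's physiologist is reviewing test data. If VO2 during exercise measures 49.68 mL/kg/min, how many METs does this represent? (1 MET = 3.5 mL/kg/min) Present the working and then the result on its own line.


METs = VO2 / 3.5 = 49.68 / 3.5 = 14.19

14.19 METs


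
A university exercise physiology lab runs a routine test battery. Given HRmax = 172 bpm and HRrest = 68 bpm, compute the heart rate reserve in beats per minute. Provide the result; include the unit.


Heart rate reserve = maximum HR minus resting HR
HRR = 172 - 68 = 104 bpm

104 bpm


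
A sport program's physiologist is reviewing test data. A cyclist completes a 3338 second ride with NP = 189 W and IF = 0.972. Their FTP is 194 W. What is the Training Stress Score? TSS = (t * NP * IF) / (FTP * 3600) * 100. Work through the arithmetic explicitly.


t * NP * IF = 3338 * 189 * 0.972 = 613217.304
FTP * 3600 = 698400
TSS = (613217.304 / 698400) * 100 = 87.8

87.8 TSS


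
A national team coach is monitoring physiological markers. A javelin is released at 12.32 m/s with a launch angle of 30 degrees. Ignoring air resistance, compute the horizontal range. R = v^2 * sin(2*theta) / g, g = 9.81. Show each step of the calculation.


Launch speed squared = 151.7824
sin(2 * 30 deg) = 0.866025
Range = 151.7824 * 0.866025 / 9.81
= 13.399 m

13.399 m


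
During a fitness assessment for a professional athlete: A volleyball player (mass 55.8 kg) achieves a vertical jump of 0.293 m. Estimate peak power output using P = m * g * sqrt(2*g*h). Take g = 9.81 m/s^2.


2 * g * h = 2 * 9.81 * 0.293 = 5.74866
sqrt(5.74866) = 2.397636 m/s
P = 55.8 * 9.81 * 2.397636 = 1312.46 W

1312.46 W


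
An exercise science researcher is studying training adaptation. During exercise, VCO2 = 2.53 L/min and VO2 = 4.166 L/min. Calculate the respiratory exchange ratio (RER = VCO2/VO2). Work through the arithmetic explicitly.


RER = VCO2 / VO2
= 2.53 / 4.166
= 0.6073

0.6073


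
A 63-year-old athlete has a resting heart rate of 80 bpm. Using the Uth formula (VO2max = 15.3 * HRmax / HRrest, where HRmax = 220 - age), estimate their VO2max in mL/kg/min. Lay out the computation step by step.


HRmax = 220 - 63 = 157 bpm
Ratio = HRmax / HRrest = 157 / 80 = 1.9625
VO2max = 15.3 * 1.9625 = 30.03 mL/kg/min

30.03 mL/kg/min


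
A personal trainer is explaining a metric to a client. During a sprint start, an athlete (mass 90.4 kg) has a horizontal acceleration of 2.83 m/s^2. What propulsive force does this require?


Propulsive force = mass * acceleration
= 90.4 kg * 2.83 m/s^2
= 255.83 N

255.83 N


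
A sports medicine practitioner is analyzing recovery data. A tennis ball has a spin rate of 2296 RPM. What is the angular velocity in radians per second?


Convert RPM to rad/s: multiply by 2*pi and divide by 60
omega = 2296 * 2 * pi / 60
= 240.437 rad/s

240.437 rad/s


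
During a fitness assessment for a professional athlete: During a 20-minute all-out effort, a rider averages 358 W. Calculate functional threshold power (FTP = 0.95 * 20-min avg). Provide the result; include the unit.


FTP = 0.95 * 358
= 340.1 W

340.1 W


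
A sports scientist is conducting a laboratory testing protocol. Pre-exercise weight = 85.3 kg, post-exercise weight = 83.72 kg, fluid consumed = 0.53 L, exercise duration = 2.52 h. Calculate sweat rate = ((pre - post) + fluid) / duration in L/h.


Weight loss = 85.3 - 83.72 = 1.58 kg (approx L)
Total sweat = 1.58 + 0.53 = 2.11 L
Sweat rate = 2.11 / 2.52 = 0.837 L/h

0.837 L/h


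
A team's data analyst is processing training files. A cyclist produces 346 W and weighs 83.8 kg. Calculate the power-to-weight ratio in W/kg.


P/W = power / mass
= 346 / 83.8
= 4.129 W/kg

4.129 W/kg


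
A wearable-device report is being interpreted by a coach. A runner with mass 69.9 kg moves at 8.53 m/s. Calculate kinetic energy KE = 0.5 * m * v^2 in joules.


v^2 = 8.53^2 = 72.7609
KE = 0.5 * 69.9 * 72.7609
= 2542.99 J

2542.99 J


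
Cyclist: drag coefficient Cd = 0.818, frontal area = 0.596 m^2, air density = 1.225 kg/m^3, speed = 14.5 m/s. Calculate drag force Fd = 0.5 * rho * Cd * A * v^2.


v^2 = 14.5^2 = 210.25
Fd = 0.5 * 1.225 * 0.818 * 0.596 * 210.25
= 62.783 N

62.783 N


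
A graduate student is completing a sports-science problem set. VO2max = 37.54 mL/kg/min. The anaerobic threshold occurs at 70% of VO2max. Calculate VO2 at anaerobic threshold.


AT fraction = 70 / 100 = 0.7
AT VO2 = 37.54 * 0.7
= 26.28 mL/kg/min

26.28 mL/kg/min


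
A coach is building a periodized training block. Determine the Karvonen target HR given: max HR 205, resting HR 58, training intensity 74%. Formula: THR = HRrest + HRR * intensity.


HRR = HRmax - HRrest = 205 - 58 = 147
THR = 58 + 147 * 0.74
= 166.78 bpm

166.78 bpm


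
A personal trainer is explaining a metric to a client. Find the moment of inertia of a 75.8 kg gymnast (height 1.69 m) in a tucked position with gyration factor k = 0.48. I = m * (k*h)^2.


Radius of gyration = 0.48 * 1.69 = 0.8112 m
I = 75.8 * 0.8112^2
= 75.8 * 0.658045
= 49.88 kg*m^2

49.88 kg*m^2


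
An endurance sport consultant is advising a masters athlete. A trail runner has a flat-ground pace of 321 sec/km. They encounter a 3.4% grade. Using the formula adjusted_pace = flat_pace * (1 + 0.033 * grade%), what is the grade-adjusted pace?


Grade factor = 1 + 0.033 * 3.4 = 1.1122
Adjusted = 321 * 1.1122 = 357.02 sec/km

357.02 s/km


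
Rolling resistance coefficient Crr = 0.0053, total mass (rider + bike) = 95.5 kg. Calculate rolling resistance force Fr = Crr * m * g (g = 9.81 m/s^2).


Fr = Crr * m * g
= 0.0053 * 95.5 * 9.81
= 4.965 N

4.965 N


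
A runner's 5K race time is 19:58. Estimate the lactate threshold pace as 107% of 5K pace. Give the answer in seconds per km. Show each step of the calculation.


Total race time = 19*60 + 58 = 1198 seconds
5K pace = 1198 / 5 = 239.6 sec/km
LT pace = 239.6 * 1.07 = 256.37 sec/km

256.37 s/km


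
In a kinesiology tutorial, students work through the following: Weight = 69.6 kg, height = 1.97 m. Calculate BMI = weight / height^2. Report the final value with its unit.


height^2 = 1.97^2 = 3.8809
BMI = 69.6 / 3.8809 = 17.93 kg/m^2

17.93 kg/m^2


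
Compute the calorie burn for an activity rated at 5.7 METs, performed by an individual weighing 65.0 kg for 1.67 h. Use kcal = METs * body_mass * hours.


Product of METs and mass = 5.7 * 65.0 = 370.5
Total kcal = 370.5 * 1.67 = 618.74 kcal

618.74 kcal


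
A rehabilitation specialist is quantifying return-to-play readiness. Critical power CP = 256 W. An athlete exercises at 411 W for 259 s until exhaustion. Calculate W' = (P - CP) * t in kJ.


P - CP = 411 - 256 = 155 W
W' = 155 * 259 = 40145 J
= 40145 / 1000 = 40.145 kJ

40.145 kJ


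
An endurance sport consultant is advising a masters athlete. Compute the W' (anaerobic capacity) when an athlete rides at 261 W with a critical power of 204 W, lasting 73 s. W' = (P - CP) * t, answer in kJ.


Above-CP power = 57 W
Duration = 73 s
W' = 57 * 73 = 4161 J
Convert: 4161 / 1000 = 4.161 kJ

4.161 kJ


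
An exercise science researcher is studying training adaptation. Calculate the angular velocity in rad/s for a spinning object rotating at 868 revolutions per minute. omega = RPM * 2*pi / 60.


omega = RPM * 2*pi / 60
= 868 * 6.28318531 / 60
= 90.897 rad/s

90.897 rad/s


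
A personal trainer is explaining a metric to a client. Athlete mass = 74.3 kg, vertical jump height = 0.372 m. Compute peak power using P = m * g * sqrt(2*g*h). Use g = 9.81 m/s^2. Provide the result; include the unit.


sqrt(2 * 9.81 * 0.372) = sqrt(7.29864) = 2.7016 m/s
P = 74.3 * 9.81 * 2.7016
= 1969.15 W

1969.15 W


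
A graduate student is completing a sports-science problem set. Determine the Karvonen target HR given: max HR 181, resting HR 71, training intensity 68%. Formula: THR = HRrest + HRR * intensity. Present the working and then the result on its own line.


HRR = HRmax - HRrest = 181 - 71 = 110
THR = 71 + 110 * 0.68
= 145.8 bpm

145.8 bpm


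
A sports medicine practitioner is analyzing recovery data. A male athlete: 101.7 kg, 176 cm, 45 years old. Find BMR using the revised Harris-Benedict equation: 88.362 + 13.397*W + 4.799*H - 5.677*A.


Intercept = 88.362
Weight contribution = 13.397 * 101.7 = 1362.4749
Height contribution = 4.799 * 176 = 844.624
Age contribution = 5.677 * 45 = 255.465
BMR = 88.362 + 1362.4749 + 844.624 - 255.465
= 2040.0 kcal/day

2040.0 kcal/day


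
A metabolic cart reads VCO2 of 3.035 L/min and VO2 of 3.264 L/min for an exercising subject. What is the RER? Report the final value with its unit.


RER = VCO2 / VO2 = 3.035 / 3.264 = 0.9298

0.9298


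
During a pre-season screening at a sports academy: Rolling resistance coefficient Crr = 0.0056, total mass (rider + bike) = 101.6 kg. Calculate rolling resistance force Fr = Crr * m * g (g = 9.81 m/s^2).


Fr = Crr * m * g
= 0.0056 * 101.6 * 9.81
= 5.581 N

5.581 N


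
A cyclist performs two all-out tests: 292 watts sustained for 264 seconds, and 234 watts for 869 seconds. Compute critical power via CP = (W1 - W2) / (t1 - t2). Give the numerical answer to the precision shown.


W1 = P1 * t1 = 292 * 264 = 77088 J
W2 = P2 * t2 = 234 * 869 = 203346 J
CP = (77088 - 203346) / (264 - 869)
= 208.69 W

208.69 W


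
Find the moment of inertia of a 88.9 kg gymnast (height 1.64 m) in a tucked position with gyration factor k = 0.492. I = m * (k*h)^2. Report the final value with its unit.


Radius of gyration = 0.492 * 1.64 = 0.80688 m
I = 88.9 * 0.80688^2
= 88.9 * 0.651055
= 57.879 kg*m^2

57.879 kg*m^2


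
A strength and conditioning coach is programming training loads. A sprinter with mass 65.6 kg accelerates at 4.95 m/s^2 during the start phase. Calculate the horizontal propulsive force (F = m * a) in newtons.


F = m * a
= 65.6 * 4.95
= 324.72 N

324.72 N


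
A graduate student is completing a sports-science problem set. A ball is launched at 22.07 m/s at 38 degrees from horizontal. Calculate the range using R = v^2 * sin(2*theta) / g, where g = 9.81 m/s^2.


sin(2 * 38) = sin(76) = 0.970296
v^2 = 22.07^2 = 487.0849
R = 487.0849 * 0.970296 / 9.81
= 48.177 m

48.177 m


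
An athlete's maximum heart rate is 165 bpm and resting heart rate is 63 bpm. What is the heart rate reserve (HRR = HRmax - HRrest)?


HRR = HRmax - HRrest
= 165 - 63
= 102 bpm

102 bpm


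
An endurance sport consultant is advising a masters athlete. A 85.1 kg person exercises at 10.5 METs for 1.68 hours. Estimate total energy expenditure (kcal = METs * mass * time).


Energy = METs * mass(kg) * time(h)
= 10.5 * 85.1 * 1.68
= 1501.16 kcal

1501.16 kcal


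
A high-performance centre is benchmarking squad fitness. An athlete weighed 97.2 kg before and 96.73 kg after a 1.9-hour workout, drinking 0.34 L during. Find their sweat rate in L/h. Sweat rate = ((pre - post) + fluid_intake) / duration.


Body mass change = 0.47 kg
Total sweat loss = 0.47 + 0.34 = 0.81 L
Rate = 0.81 / 1.9 = 0.426 L/h

0.426 L/h


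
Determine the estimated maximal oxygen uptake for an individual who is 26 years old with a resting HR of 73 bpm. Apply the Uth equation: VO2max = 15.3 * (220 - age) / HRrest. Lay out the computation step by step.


HRmax = 220 - 26 = 194
VO2max = 15.3 * (194 / 73)
= 15.3 * 2.6575
= 40.66 mL/kg/min

40.66 mL/kg/min


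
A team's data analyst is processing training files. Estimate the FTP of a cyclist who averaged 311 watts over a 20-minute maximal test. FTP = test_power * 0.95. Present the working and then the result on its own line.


FTP = 311 * 0.95 = 295.45 W

295.45 W


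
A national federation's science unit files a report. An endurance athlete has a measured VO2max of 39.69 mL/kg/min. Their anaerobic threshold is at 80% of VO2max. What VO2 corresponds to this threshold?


Anaerobic threshold VO2 = VO2max * 80%
= 39.69 * 0.8
= 31.75 mL/kg/min

31.75 mL/kg/min


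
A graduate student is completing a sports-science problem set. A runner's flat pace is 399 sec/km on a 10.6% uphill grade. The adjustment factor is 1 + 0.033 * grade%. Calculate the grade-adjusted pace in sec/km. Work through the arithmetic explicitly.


Factor = 1 + 0.033 * 10.6 = 1.3498
Adjusted pace = 399 * 1.3498
= 538.57 sec/km

538.57 s/km


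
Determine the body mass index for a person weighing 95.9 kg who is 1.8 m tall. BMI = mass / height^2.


BMI = mass / height^2
= 95.9 / 1.8^2
= 95.9 / 3.24
= 29.6 kg/m^2

29.6 kg/m^2


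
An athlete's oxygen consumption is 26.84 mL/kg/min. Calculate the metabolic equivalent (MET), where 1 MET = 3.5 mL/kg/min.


MET = VO2 / 3.5
= 26.84 / 3.5
= 7.67 METs

7.67 METs


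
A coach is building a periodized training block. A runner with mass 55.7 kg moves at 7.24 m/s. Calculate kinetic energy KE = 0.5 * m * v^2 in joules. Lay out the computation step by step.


v^2 = 7.24^2 = 52.4176
KE = 0.5 * 55.7 * 52.4176
= 1459.83 J

1459.83 J


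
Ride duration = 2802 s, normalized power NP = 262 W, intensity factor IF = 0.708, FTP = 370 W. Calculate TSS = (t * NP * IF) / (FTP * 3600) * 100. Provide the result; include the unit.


Numerator = 2802 * 262 * 0.708 = 519759.792
Denominator = 370 * 3600 = 1332000
TSS = 519759.792 / 1332000 * 100
= 39.02

39.02 TSS


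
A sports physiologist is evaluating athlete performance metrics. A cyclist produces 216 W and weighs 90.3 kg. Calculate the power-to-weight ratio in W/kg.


P/W = power / mass
= 216 / 90.3
= 2.392 W/kg

2.392 W/kg


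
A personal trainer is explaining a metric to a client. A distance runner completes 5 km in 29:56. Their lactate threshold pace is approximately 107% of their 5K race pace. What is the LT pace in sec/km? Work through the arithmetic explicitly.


Convert to seconds: 29 min 56 s = 1796 s
Pace per km = 1796 / 5 = 359.2 s/km
LT pace = 359.2 * 1.07 = 384.34 s/km

384.34 s/km


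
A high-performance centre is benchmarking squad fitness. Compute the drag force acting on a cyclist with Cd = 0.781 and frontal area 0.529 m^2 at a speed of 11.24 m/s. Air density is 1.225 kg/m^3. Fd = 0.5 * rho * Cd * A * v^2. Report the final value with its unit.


Step 1: v^2 = 126.3376
Step 2: Fd = 0.5 * 1.225 * 0.781 * 0.529 * 126.3376
= 31.97 N

31.97 N


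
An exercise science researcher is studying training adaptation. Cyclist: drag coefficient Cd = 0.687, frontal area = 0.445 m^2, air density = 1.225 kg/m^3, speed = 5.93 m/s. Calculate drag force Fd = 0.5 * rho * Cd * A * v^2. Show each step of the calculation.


v^2 = 5.93^2 = 35.1649
Fd = 0.5 * 1.225 * 0.687 * 0.445 * 35.1649
= 6.585 N

6.585 N


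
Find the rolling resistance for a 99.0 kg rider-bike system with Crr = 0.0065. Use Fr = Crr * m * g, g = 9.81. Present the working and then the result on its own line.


m * g = 99.0 * 9.81 = 971.19 N
Fr = 0.0065 * 971.19 = 6.313 N

6.313 N


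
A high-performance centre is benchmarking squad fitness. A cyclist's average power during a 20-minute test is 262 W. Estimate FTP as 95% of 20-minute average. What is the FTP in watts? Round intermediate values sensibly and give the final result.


FTP = 20-min power * 0.95
= 262 * 0.95
= 248.9 W

248.9 W


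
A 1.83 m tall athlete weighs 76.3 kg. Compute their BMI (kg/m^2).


height^2 = 3.3489 m^2
BMI = 76.3 / 3.3489 = 22.78 kg/m^2

22.78 kg/m^2


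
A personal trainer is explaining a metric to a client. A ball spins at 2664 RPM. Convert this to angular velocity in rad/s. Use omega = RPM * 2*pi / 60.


omega = 2664 * 2 * pi / 60
= 2664 * 6.28318531 / 60
= 16738.406 / 60
= 278.973 rad/s

278.973 rad/s


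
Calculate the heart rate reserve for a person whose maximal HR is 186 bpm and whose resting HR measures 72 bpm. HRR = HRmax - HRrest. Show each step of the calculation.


HRmax = 186 bpm
HRrest = 72 bpm
HRR = 186 - 72 = 114 bpm

114 bpm


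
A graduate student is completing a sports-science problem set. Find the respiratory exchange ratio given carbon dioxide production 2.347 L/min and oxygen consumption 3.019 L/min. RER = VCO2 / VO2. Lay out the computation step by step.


VCO2 = 2.347 L/min
VO2 = 3.019 L/min
RER = 2.347 / 3.019 = 0.7774

0.7774


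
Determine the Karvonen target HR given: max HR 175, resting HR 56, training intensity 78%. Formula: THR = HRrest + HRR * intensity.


HRR = HRmax - HRrest = 175 - 56 = 119
THR = 56 + 119 * 0.78
= 148.82 bpm

148.82 bpm


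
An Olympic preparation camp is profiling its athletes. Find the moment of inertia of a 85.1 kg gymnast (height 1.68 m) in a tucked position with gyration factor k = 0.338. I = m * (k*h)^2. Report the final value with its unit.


Radius of gyration = 0.338 * 1.68 = 0.56784 m
I = 85.1 * 0.56784^2
= 85.1 * 0.322442
= 27.44 kg*m^2

27.44 kg*m^2


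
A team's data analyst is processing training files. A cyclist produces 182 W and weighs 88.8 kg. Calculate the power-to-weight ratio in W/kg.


P/W = power / mass
= 182 / 88.8
= 2.05 W/kg

2.05 W/kg


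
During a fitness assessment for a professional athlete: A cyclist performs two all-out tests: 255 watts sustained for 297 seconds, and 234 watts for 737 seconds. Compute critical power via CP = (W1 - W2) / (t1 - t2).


W1 = P1 * t1 = 255 * 297 = 75735 J
W2 = P2 * t2 = 234 * 737 = 172458 J
CP = (75735 - 172458) / (297 - 737)
= 219.83 W

219.83 W


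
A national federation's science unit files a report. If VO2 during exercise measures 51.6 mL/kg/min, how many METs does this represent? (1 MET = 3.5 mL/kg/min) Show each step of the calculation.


METs = VO2 / 3.5 = 51.6 / 3.5 = 14.74

14.74 METs


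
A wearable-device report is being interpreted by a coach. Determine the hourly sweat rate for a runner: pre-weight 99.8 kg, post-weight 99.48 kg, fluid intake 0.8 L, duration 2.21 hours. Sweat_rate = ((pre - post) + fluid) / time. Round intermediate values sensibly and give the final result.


Mass lost = 99.8 - 99.48 = 0.32 kg
Add fluid consumed: 0.32 + 0.8 = 1.12 L total sweat
Sweat rate = 1.12 / 2.21 = 0.507 L/h

0.507 L/h


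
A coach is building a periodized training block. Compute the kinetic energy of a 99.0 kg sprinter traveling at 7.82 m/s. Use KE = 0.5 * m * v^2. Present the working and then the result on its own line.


Velocity squared = 61.1524
KE = 0.5 * 99.0 * 61.1524 = 3027.04 J

3027.04 J


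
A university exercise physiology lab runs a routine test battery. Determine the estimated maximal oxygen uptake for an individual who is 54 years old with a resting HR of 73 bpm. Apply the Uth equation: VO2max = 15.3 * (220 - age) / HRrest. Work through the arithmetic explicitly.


HRmax = 220 - 54 = 166
VO2max = 15.3 * (166 / 73)
= 15.3 * 2.274
= 34.79 mL/kg/min

34.79 mL/kg/min


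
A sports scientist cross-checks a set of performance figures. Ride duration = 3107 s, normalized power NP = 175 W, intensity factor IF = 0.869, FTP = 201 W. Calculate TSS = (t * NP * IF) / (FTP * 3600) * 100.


Numerator = 3107 * 175 * 0.869 = 472497.025
Denominator = 201 * 3600 = 723600
TSS = 472497.025 / 723600 * 100
= 65.3

65.3 TSS


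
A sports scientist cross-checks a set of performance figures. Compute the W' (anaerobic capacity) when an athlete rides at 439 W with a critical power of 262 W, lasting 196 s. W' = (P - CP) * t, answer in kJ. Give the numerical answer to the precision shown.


Above-CP power = 177 W
Duration = 196 s
W' = 177 * 196 = 34692 J
Convert: 34692 / 1000 = 34.692 kJ

34.692 kJ


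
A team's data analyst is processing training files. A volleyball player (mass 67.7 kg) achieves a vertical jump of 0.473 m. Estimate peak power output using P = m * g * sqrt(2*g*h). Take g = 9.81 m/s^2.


2 * g * h = 2 * 9.81 * 0.473 = 9.28026
sqrt(9.28026) = 3.046352 m/s
P = 67.7 * 9.81 * 3.046352 = 2023.2 W

2023.2 W


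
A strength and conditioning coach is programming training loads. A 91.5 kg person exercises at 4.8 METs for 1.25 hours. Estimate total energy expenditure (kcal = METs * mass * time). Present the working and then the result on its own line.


Energy = METs * mass(kg) * time(h)
= 4.8 * 91.5 * 1.25
= 549.0 kcal

549.0 kcal


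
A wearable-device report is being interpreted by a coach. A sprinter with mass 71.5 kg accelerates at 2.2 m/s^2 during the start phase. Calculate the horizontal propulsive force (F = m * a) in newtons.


F = m * a
= 71.5 * 2.2
= 157.3 N

157.3 N


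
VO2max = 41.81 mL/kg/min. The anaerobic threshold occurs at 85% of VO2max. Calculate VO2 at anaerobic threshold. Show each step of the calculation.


AT fraction = 85 / 100 = 0.85
AT VO2 = 41.81 * 0.85
= 35.54 mL/kg/min

35.54 mL/kg/min


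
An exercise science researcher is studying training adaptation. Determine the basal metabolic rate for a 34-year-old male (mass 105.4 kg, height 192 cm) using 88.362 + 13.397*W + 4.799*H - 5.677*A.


BMR = 88.362 + 13.397*105.4 + 4.799*192 - 5.677*34
= 2228.8 kcal/day

2228.8 kcal/day


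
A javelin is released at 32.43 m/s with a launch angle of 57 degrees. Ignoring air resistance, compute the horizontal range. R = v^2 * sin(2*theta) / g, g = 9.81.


Launch speed squared = 1051.7049
sin(2 * 57 deg) = 0.913545
Range = 1051.7049 * 0.913545 / 9.81
= 97.939 m

97.939 m


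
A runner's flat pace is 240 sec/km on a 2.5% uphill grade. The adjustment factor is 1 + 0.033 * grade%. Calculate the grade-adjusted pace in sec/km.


Factor = 1 + 0.033 * 2.5 = 1.0825
Adjusted pace = 240 * 1.0825
= 259.8 sec/km

259.8 s/km


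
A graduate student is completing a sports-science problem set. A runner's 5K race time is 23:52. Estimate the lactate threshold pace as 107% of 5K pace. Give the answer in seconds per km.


Total race time = 23*60 + 52 = 1432 seconds
5K pace = 1432 / 5 = 286.4 sec/km
LT pace = 286.4 * 1.07 = 306.45 sec/km

306.45 s/km


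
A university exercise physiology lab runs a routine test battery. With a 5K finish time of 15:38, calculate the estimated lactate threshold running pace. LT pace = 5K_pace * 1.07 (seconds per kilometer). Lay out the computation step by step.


Race duration = 938 s for 5 km
Average pace = 938 / 5 = 187.6 s/km
LT pace = 187.6 * 1.07
= 200.73 s/km

200.73 s/km


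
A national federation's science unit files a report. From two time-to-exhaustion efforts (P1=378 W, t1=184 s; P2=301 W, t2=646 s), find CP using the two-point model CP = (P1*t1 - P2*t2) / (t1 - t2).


Work in trial 1 = 69552 J
Work in trial 2 = 194446 J
Delta work = -124894 J
Delta time = -462 s
CP = -124894 / -462 = 270.33 W

270.33 W


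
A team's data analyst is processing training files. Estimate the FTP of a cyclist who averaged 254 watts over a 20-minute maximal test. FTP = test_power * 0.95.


FTP = 254 * 0.95 = 241.3 W

241.3 W


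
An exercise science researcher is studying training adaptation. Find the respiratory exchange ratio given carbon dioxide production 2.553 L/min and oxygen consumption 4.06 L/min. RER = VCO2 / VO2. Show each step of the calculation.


VCO2 = 2.553 L/min
VO2 = 4.06 L/min
RER = 2.553 / 4.06 = 0.6288

0.6288


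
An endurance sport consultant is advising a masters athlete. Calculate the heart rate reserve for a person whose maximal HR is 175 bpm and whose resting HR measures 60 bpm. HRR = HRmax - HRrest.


HRmax = 175 bpm
HRrest = 60 bpm
HRR = 175 - 60 = 115 bpm

115 bpm


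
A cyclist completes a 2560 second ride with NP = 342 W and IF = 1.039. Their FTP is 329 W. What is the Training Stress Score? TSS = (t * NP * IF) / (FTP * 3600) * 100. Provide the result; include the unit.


t * NP * IF = 2560 * 342 * 1.039 = 909665.28
FTP * 3600 = 1184400
TSS = (909665.28 / 1184400) * 100 = 76.8

76.8 TSS


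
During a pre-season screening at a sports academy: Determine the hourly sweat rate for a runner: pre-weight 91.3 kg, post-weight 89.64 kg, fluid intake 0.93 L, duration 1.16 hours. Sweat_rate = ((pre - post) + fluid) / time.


Mass lost = 91.3 - 89.64 = 1.66 kg
Add fluid consumed: 1.66 + 0.93 = 2.59 L total sweat
Sweat rate = 2.59 / 1.16 = 2.233 L/h

2.233 L/h


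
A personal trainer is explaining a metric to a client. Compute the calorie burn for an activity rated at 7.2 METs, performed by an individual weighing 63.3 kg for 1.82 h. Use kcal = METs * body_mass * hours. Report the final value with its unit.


Product of METs and mass = 7.2 * 63.3 = 455.76
Total kcal = 455.76 * 1.82 = 829.48 kcal

829.48 kcal


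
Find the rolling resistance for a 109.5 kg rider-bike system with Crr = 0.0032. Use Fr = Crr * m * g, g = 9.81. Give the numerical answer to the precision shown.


m * g = 109.5 * 9.81 = 1074.195 N
Fr = 0.0032 * 1074.195 = 3.437 N

3.437 N


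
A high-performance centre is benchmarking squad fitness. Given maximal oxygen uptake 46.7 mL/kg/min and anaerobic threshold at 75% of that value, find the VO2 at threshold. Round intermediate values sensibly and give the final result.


Percentage as decimal = 0.75
VO2 at AT = 46.7 * 0.75 = 35.03 mL/kg/min

35.03 mL/kg/min


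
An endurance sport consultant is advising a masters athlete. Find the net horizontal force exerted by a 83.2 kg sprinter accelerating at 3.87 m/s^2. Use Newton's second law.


Newton's second law: F = m * a
F = 83.2 * 3.87 = 321.98 N

321.98 N


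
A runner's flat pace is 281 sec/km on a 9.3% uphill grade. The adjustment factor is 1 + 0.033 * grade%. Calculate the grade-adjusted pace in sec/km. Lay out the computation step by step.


Factor = 1 + 0.033 * 9.3 = 1.3069
Adjusted pace = 281 * 1.3069
= 367.24 sec/km

367.24 s/km


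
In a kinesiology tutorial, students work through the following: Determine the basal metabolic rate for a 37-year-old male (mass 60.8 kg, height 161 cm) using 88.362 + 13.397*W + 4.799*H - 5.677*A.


BMR = 88.362 + 13.397*60.8 + 4.799*161 - 5.677*37
= 1465.49 kcal/day

1465.49 kcal/day


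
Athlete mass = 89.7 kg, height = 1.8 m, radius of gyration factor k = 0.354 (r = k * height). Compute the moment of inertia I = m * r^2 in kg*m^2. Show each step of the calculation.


r = k * height = 0.354 * 1.8 = 0.6372 m
r^2 = 0.6372^2 = 0.406024
I = 89.7 * 0.406024 = 36.42 kg*m^2

36.42 kg*m^2


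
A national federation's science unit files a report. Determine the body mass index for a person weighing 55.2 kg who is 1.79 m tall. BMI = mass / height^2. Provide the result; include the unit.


BMI = mass / height^2
= 55.2 / 1.79^2
= 55.2 / 3.2041
= 17.23 kg/m^2

17.23 kg/m^2


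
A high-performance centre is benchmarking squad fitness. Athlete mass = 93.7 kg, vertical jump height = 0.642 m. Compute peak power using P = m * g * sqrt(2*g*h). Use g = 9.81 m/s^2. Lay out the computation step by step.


sqrt(2 * 9.81 * 0.642) = sqrt(12.59604) = 3.54909 m/s
P = 93.7 * 9.81 * 3.54909
= 3262.31 W

3262.31 W


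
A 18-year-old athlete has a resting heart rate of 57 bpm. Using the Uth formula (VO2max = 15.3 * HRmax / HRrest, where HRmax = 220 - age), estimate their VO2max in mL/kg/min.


HRmax = 220 - 18 = 202 bpm
Ratio = HRmax / HRrest = 202 / 57 = 3.5439
VO2max = 15.3 * 3.5439 = 54.22 mL/kg/min

54.22 mL/kg/min


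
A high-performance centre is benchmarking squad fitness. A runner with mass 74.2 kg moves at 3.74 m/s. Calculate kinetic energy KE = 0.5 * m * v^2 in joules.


v^2 = 3.74^2 = 13.9876
KE = 0.5 * 74.2 * 13.9876
= 518.94 J

518.94 J


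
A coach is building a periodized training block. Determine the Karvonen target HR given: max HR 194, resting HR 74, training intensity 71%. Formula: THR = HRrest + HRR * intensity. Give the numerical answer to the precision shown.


HRR = HRmax - HRrest = 194 - 74 = 120
THR = 74 + 120 * 0.71
= 159.2 bpm

159.2 bpm


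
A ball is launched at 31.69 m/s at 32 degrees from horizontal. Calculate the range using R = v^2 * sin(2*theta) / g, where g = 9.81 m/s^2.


sin(2 * 32) = sin(64) = 0.898794
v^2 = 31.69^2 = 1004.2561
R = 1004.2561 * 0.898794 / 9.81
= 92.01 m

92.01 m


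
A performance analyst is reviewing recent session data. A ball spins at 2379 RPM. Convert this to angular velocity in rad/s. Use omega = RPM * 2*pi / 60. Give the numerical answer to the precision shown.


omega = 2379 * 2 * pi / 60
= 2379 * 6.28318531 / 60
= 14947.698 / 60
= 249.128 rad/s

249.128 rad/s


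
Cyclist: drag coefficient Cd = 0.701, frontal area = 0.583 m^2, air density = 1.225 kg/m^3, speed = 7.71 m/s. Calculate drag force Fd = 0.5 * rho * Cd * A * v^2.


v^2 = 7.71^2 = 59.4441
Fd = 0.5 * 1.225 * 0.701 * 0.583 * 59.4441
= 14.88 N

14.88 N


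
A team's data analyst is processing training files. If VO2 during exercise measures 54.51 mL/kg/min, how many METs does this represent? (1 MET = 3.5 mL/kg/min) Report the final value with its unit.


METs = VO2 / 3.5 = 54.51 / 3.5 = 15.57

15.57 METs


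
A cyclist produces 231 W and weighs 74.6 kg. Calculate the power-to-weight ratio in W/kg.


P/W = power / mass
= 231 / 74.6
= 3.097 W/kg

3.097 W/kg


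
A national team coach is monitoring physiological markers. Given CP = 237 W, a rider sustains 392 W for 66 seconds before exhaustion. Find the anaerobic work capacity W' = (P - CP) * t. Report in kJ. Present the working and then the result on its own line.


Excess power = 392 - 237 = 155 W
Work above CP = 155 * 66 = 10230 J
W' = 10.23 kJ

10.23 kJ


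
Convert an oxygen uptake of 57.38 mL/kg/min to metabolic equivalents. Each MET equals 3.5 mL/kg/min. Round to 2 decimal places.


One MET = 3.5 mL/kg/min
Number of METs = 57.38 / 3.5
= 16.39 METs

16.39 METs


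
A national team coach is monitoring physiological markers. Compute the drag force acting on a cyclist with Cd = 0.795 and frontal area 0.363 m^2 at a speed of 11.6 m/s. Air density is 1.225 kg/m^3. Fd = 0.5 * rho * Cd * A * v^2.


Step 1: v^2 = 134.56
Step 2: Fd = 0.5 * 1.225 * 0.795 * 0.363 * 134.56
= 23.785 N

23.785 N


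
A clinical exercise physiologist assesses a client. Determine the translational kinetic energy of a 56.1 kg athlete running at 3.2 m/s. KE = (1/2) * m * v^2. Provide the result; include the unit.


KE = 0.5 * m * v^2
= 0.5 * 56.1 * 3.2^2
= 0.5 * 56.1 * 10.24
= 287.23 J

287.23 J


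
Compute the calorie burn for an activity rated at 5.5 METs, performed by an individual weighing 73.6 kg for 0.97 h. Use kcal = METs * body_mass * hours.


Product of METs and mass = 5.5 * 73.6 = 404.8
Total kcal = 404.8 * 0.97 = 392.66 kcal

392.66 kcal


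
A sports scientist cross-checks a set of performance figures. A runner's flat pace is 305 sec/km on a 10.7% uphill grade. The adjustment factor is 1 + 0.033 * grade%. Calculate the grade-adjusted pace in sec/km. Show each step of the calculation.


Factor = 1 + 0.033 * 10.7 = 1.3531
Adjusted pace = 305 * 1.3531
= 412.7 sec/km

412.7 s/km


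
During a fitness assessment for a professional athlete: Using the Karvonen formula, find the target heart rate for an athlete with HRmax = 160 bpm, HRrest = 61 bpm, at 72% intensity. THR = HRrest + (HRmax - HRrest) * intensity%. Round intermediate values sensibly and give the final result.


HRR = 160 - 61 = 99
THR = 61 + 99 * 0.72
= 61 + 71.28
= 132.28 bpm

132.28 bpm


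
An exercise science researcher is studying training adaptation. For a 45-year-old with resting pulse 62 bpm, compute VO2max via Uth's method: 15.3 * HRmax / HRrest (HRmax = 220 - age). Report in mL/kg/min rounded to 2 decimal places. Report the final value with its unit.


Step 1: HRmax = 220 - 45 = 175 bpm
Step 2: Ratio = 175 / 62 = 2.8226
Step 3: VO2max = 15.3 * 2.8226 = 43.19 mL/kg/min

43.19 mL/kg/min
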